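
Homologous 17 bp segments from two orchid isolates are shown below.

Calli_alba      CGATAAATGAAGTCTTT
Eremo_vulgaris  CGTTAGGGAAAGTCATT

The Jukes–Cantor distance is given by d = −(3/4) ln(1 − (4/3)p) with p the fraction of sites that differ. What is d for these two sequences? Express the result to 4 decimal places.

0.4770

Differing sites — 3:A/T; 6:A/G; 7:A/G; 8:T/G; 9:G/A; 15:T/A.
p = 6/17 = 0.352941.
d = −0.75 · ln(1 − (4/3)·0.352941) = −0.75 · ln(0.529412) = −0.75 · (-0.635988) = 0.4770.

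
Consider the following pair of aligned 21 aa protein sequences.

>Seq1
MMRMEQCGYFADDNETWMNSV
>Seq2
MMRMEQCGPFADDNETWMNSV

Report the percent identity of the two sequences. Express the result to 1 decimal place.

Differing sites — 9:Y/P.
20 of the 21 sites match, so the percent identity is 20/21 × 100 = 95.2%.

95.2%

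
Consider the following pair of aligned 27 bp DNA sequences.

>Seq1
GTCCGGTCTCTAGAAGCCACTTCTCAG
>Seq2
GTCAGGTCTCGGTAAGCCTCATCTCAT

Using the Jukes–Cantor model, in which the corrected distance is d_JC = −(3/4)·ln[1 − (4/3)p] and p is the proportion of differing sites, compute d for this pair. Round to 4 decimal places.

0.3181

The sequences differ at positions 4 (C/A), 11 (T/G), 12 (A/G), 13 (G/T), 19 (A/T), 21 (T/A), 27 (G/T).
p = 7/27 = 0.259259.
d = −0.75 · ln(1 − (4/3)·0.259259) = −0.75 · ln(0.654321) = −0.75 · (-0.424157) = 0.3181.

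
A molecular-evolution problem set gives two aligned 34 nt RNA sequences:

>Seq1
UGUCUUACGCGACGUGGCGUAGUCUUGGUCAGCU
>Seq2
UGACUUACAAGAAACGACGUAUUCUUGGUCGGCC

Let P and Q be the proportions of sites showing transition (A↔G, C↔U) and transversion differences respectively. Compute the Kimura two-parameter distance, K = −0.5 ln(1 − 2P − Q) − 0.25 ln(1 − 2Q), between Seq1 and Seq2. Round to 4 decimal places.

Differing sites — 3:U/A (Tv); 9:G/A (Ti); 10:C/A (Tv); 13:C/A (Tv); 14:G/A (Ti); 15:U/C (Ti); 17:G/A (Ti); 22:G/U (Tv); 31:A/G (Ti); 34:U/C (Ti).
Of the 10 differences, 6 transitions and 4 transversions over 34 sites: P = 6/34 = 0.176471, Q = 4/34 = 0.117647.
d = −0.5·ln(0.529411) − 0.25·ln(0.764706) = −0.5·(-0.635990) − 0.25·(-0.268264) = 0.3851.

0.3851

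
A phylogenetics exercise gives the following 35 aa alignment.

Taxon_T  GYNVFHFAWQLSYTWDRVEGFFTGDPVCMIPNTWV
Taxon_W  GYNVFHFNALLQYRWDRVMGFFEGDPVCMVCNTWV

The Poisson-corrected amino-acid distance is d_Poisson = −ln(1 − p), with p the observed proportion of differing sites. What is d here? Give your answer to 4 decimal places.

The sequences differ at positions 8 (A/N), 9 (W/A), 10 (Q/L), 12 (S/Q), 14 (T/R), 19 (E/M), 23 (T/E), 30 (I/V), 31 (P/C).
p = 9/35 = 0.257143.
d = −ln(1 − 0.257143) = −ln(0.742857) = 0.2973.

0.2973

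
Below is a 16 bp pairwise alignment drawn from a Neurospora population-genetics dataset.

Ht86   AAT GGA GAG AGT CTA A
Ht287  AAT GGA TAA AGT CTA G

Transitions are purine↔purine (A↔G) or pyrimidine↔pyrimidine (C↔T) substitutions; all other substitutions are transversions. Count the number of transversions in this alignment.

1

Mismatches occur at site 7 (G↔T, transversion), site 9 (G↔A, transition), site 16 (A↔G, transition).
Of the 3 differences, 2 transitions and 1 transversion, so the answer is 1.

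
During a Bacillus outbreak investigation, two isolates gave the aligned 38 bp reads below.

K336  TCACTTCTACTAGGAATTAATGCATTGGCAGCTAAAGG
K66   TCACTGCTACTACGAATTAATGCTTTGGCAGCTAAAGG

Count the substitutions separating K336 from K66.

Differing sites — 6:T/G; 13:G/C; 24:A/T.
That gives 3 mismatches out of 38 aligned sites, so the Hamming distance is 3.

3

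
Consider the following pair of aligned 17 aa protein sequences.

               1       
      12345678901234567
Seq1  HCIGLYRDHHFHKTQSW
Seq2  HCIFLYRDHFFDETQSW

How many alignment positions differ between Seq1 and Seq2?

Differing sites — 4:G/F; 10:H/F; 12:H/D; 13:K/E.
That gives 4 mismatches out of 17 aligned sites, so the Hamming distance is 4.

4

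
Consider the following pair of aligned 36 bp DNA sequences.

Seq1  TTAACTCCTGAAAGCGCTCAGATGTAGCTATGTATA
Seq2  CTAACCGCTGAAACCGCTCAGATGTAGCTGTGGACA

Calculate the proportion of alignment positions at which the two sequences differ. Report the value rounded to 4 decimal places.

0.1944

Mismatches occur at site 1 (T→C), site 6 (T→C), site 7 (C→G), site 14 (G→C), site 30 (A→G), site 33 (T→G), site 35 (T→C).
There are 7 differences over 36 sites, so p = 7/36 = 0.1944.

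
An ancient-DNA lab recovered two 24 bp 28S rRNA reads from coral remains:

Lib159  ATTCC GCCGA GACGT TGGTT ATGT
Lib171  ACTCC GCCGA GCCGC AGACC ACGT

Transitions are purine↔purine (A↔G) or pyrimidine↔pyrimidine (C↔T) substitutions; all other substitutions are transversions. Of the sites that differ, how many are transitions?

6

Mismatches occur at site 2 (T→C, transition), site 12 (A→C, transversion), site 15 (T→C, transition), site 16 (T→A, transversion), site 18 (G→A, transition), site 19 (T→C, transition), site 20 (T→C, transition), site 22 (T→C, transition).
Of the 8 differences, 6 transitions and 2 transversions, so the answer is 6.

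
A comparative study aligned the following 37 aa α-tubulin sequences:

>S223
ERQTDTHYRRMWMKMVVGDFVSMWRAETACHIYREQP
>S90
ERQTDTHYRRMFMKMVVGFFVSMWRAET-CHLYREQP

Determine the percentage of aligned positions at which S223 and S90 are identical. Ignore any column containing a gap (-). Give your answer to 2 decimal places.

91.67%

Excluding the 1 gap column leaves 36 comparable sites.
Mismatches occur at site 12 (W/F), site 19 (D/F), site 32 (I/L).
33 of the 36 comparable sites match, so the percent identity is 33/36 × 100 = 91.67%.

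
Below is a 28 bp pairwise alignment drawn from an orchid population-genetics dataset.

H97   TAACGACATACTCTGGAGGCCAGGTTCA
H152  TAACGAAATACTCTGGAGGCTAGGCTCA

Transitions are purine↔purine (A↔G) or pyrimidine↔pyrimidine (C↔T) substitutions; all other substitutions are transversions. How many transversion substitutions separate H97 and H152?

1

Differing sites — 7:C/A (Tv); 21:C/T (Ti); 25:T/C (Ti).
Of the 3 differences, 2 transitions and 1 transversion, so the answer is 1.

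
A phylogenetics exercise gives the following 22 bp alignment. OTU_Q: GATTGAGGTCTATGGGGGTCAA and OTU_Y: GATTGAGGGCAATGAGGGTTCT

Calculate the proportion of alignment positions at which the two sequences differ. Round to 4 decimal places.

Mismatches occur at site 9 (T/G), site 11 (T/A), site 15 (G/A), site 20 (C/T), site 21 (A/C), site 22 (A/T).
There are 6 differences over 22 sites, so p = 6/22 = 0.2727.

0.2727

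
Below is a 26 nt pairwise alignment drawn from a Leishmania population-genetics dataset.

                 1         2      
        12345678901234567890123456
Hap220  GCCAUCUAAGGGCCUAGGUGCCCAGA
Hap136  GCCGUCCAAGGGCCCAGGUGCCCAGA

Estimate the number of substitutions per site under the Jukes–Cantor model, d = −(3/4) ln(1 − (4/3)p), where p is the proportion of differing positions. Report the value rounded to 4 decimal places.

0.1253

Mismatches occur at site 4 (A/G), site 7 (U/C), site 15 (U/C).
p = 3/26 = 0.115385.
d = −0.75 · ln(1 − (4/3)·0.115385) = −0.75 · ln(0.846153) = −0.75 · (-0.167055) = 0.1253.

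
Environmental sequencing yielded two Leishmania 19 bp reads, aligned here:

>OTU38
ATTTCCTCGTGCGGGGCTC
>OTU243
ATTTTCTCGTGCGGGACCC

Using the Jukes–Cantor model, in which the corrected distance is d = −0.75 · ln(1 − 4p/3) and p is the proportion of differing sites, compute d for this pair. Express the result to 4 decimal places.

0.1773

Mismatches occur at site 5 (C↔T), site 16 (G↔A), site 18 (T↔C).
p = 3/19 = 0.157895.
d = −0.75 · ln(1 − (4/3)·0.157895) = −0.75 · ln(0.789473) = −0.75 · (-0.236390) = 0.1773.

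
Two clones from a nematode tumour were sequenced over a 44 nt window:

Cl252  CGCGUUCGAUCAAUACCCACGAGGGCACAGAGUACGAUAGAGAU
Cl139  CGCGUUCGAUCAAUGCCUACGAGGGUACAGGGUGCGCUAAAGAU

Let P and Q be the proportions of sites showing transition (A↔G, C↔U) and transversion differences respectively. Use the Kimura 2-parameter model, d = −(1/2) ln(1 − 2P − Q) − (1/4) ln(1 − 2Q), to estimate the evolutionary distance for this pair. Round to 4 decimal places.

Differing sites — 15:A/G (Ti); 18:C/U (Ti); 26:C/U (Ti); 31:A/G (Ti); 34:A/G (Ti); 37:A/C (Tv); 40:G/A (Ti).
Of the 7 differences, 6 transitions and 1 transversion over 44 sites: P = 6/44 = 0.136364, Q = 1/44 = 0.022727.
d = −0.5·ln(0.704545) − 0.25·ln(0.954546) = −0.5·(-0.350203) − 0.25·(-0.046519) = 0.1867.

0.1867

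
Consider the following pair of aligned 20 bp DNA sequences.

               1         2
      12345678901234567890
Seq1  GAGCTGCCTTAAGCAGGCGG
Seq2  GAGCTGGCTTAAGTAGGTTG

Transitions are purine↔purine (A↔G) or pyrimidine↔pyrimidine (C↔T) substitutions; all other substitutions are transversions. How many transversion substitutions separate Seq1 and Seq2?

2

The sequences differ at positions 7 (C/G, transversion), 14 (C/T, transition), 18 (C/T, transition), 19 (G/T, transversion).
Of the 4 differences, 2 transitions and 2 transversions, so the answer is 2.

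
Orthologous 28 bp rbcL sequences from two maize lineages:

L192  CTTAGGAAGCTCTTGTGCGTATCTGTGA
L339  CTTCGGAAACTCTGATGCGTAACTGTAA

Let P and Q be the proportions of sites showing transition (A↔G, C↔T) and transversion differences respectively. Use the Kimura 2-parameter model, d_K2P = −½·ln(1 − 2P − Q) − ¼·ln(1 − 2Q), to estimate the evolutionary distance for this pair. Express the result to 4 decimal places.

0.2542

The sequences differ at positions 4 (A/C, transversion), 9 (G/A, transition), 14 (T/G, transversion), 15 (G/A, transition), 22 (T/A, transversion), 27 (G/A, transition).
Of the 6 differences, 3 transitions and 3 transversions over 28 sites: P = 3/28 = 0.107143, Q = 3/28 = 0.107143.
d = −0.5·ln(0.678571) − 0.25·ln(0.785714) = −0.5·(-0.387766) − 0.25·(-0.241162) = 0.2542.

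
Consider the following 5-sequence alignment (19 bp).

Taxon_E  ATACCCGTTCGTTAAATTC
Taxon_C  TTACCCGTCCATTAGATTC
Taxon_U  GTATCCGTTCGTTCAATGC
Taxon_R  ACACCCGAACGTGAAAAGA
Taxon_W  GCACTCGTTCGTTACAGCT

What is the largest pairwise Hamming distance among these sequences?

10

Pairwise Hamming distances:
  Taxon_E vs Taxon_C: 4
  Taxon_E vs Taxon_U: 4
  Taxon_E vs Taxon_R: 7
  Taxon_E vs Taxon_W: 7
  Taxon_C vs Taxon_U: 7
  Taxon_C vs Taxon_R: 10
  Taxon_C vs Taxon_W: 9
  Taxon_U vs Taxon_R: 9
  Taxon_U vs Taxon_W: 8
  Taxon_R vs Taxon_W: 9
The largest is 10, between Taxon_C and Taxon_R.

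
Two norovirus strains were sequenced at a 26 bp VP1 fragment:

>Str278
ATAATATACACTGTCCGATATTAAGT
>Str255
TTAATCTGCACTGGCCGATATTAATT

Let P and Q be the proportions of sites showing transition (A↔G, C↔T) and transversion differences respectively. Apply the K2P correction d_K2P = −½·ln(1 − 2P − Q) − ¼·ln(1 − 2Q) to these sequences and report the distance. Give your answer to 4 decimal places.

0.2231

Differing sites — 1:A/T (Tv); 6:A/C (Tv); 8:A/G (Ti); 14:T/G (Tv); 25:G/T (Tv).
Of the 5 differences, 1 transition and 4 transversions over 26 sites: P = 1/26 = 0.038462, Q = 4/26 = 0.153846.
d = −0.5·ln(0.769230) − 0.25·ln(0.692308) = −0.5·(-0.262365) − 0.25·(-0.367724) = 0.2231.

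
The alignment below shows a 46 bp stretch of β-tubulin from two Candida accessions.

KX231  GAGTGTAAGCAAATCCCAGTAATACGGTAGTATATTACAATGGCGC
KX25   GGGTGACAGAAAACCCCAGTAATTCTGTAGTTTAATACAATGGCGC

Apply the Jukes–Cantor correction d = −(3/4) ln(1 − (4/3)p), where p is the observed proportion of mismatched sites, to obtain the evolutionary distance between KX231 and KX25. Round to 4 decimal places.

Differing sites — 2:A/G; 6:T/A; 7:A/C; 10:C/A; 14:T/C; 24:A/T; 26:G/T; 32:A/T; 35:T/A.
p = 9/46 = 0.195652.
d = −0.75 · ln(1 − (4/3)·0.195652) = −0.75 · ln(0.739131) = −0.75 · (-0.302280) = 0.2267.

0.2267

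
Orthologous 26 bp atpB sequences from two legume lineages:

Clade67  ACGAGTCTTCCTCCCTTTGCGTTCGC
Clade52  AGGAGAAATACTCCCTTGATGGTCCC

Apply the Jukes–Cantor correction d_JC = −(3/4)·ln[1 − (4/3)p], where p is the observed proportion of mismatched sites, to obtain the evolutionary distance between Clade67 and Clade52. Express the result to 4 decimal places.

Differing sites — 2:C/G; 6:T/A; 7:C/A; 8:T/A; 10:C/A; 18:T/G; 19:G/A; 20:C/T; 22:T/G; 25:G/C.
p = 10/26 = 0.384615.
d = −0.75 · ln(1 − (4/3)·0.384615) = −0.75 · ln(0.487180) = −0.75 · (-0.719122) = 0.5393.

0.5393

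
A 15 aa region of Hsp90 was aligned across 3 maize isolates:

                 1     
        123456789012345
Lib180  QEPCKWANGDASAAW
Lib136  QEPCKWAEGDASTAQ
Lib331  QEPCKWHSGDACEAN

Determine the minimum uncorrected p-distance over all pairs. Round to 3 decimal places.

Pairwise Hamming distances:
  Lib180 vs Lib136: 3
  Lib180 vs Lib331: 5
  Lib136 vs Lib331: 5
The smallest is 3 mismatches, between Lib180 and Lib136; p = 3/15 = 0.200.

0.200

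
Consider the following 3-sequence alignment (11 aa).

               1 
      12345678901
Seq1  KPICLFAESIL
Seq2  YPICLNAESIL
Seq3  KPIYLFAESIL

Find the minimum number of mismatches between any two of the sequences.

Pairwise Hamming distances:
  Seq1 vs Seq2: 2
  Seq1 vs Seq3: 1
  Seq2 vs Seq3: 3
The smallest is 1, between Seq1 and Seq3.

1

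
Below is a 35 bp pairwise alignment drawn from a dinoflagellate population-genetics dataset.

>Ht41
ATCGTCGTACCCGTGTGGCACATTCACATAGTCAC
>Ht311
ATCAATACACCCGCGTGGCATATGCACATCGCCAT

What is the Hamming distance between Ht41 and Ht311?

11

Mismatches occur at site 4 (G↔A), site 5 (T↔A), site 6 (C↔T), site 7 (G↔A), site 8 (T↔C), site 14 (T↔C), site 21 (C↔T), site 24 (T↔G), site 30 (A↔C), site 32 (T↔C), site 35 (C↔T).
That gives 11 mismatches out of 35 aligned sites, so the Hamming distance is 11.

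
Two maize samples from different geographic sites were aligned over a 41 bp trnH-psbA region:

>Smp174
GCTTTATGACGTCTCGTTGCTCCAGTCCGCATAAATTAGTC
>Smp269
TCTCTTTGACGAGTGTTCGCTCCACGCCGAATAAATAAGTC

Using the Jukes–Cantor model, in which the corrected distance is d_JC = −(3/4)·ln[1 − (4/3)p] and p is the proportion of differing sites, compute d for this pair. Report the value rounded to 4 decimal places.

Differing sites — 1:G/T; 4:T/C; 6:A/T; 12:T/A; 13:C/G; 15:C/G; 16:G/T; 18:T/C; 25:G/C; 26:T/G; 30:C/A; 37:T/A.
p = 12/41 = 0.292683.
d = −0.75 · ln(1 − (4/3)·0.292683) = −0.75 · ln(0.609756) = −0.75 · (-0.494696) = 0.3710.

0.3710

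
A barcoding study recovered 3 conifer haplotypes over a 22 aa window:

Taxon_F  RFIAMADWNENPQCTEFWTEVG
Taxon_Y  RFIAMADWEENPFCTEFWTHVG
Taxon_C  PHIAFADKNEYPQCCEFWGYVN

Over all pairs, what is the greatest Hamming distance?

Pairwise Hamming distances:
  Taxon_F vs Taxon_Y: 3
  Taxon_F vs Taxon_C: 9
  Taxon_Y vs Taxon_C: 11
The largest is 11, between Taxon_Y and Taxon_C.

11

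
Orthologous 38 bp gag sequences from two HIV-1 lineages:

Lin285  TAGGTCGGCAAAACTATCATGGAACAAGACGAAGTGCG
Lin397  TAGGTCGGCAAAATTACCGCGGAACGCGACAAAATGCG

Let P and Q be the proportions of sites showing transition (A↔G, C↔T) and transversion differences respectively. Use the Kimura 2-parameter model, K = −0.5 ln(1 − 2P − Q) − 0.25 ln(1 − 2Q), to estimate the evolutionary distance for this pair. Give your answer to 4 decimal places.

0.2646

The sequences differ at positions 14 (C/T, transition), 17 (T/C, transition), 19 (A/G, transition), 20 (T/C, transition), 26 (A/G, transition), 27 (A/C, transversion), 31 (G/A, transition), 34 (G/A, transition).
Of the 8 differences, 7 transitions and 1 transversion over 38 sites: P = 7/38 = 0.184211, Q = 1/38 = 0.026316.
d = −0.5·ln(0.605262) − 0.25·ln(0.947368) = −0.5·(-0.502094) − 0.25·(-0.054068) = 0.2646.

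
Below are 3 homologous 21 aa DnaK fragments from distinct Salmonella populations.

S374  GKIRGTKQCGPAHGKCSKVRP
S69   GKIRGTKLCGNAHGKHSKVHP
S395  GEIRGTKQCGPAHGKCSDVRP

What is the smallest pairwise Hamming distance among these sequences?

Pairwise Hamming distances:
  S374 vs S69: 4
  S374 vs S395: 2
  S69 vs S395: 6
The smallest is 2, between S374 and S395.

2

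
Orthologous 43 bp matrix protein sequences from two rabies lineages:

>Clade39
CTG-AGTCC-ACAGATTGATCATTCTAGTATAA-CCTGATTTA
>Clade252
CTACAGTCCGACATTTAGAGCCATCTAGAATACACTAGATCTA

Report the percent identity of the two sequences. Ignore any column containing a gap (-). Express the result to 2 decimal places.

Excluding the 3 gap columns leaves 40 comparable sites.
Mismatches occur at site 3 (G/A), site 14 (G/T), site 15 (A/T), site 17 (T/A), site 20 (T/G), site 22 (A/C), site 23 (T/A), site 29 (T/A), site 33 (A/C), site 36 (C/T), site 37 (T/A), site 41 (T/C).
28 of the 40 comparable sites match, so the percent identity is 28/40 × 100 = 70.00%.

70.00%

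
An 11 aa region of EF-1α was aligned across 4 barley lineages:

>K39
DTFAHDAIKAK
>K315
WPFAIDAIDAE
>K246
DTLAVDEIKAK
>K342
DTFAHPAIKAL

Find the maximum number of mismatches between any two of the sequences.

Pairwise Hamming distances:
  K39 vs K315: 5
  K39 vs K246: 3
  K39 vs K342: 2
  K315 vs K246: 7
  K315 vs K342: 6
  K246 vs K342: 5
The largest is 7, between K315 and K246.

7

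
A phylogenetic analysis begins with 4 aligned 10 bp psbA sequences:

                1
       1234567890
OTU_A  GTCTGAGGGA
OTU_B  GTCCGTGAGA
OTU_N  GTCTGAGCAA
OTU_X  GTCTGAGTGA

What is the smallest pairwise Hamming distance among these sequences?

1

Pairwise Hamming distances:
  OTU_A vs OTU_B: 3
  OTU_A vs OTU_N: 2
  OTU_A vs OTU_X: 1
  OTU_B vs OTU_N: 4
  OTU_B vs OTU_X: 3
  OTU_N vs OTU_X: 2
The smallest is 1, between OTU_A and OTU_X.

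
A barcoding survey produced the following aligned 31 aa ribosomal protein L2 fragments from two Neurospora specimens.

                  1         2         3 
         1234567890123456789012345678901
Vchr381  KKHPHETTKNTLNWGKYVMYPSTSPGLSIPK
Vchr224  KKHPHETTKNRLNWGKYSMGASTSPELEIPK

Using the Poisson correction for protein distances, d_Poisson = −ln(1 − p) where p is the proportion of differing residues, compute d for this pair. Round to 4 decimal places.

0.2151

The sequences differ at positions 11 (T/R), 18 (V/S), 20 (Y/G), 21 (P/A), 26 (G/E), 28 (S/E).
p = 6/31 = 0.193548.
d = −ln(1 − 0.193548) = −ln(0.806452) = 0.2151.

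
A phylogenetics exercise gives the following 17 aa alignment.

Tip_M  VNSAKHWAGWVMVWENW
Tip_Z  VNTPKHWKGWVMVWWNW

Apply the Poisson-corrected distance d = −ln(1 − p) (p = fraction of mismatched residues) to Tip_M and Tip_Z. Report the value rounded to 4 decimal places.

0.2683

Mismatches occur at site 3 (S/T), site 4 (A/P), site 8 (A/K), site 15 (E/W).
p = 4/17 = 0.235294.
d = −ln(1 − 0.235294) = −ln(0.764706) = 0.2683.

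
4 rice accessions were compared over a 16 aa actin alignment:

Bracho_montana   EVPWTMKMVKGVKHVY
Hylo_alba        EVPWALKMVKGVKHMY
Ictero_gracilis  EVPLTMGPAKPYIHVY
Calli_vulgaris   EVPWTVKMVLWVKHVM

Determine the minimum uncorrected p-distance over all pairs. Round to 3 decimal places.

0.188

Pairwise Hamming distances:
  Bracho_montana vs Hylo_alba: 3
  Bracho_montana vs Ictero_gracilis: 7
  Bracho_montana vs Calli_vulgaris: 4
  Hylo_alba vs Ictero_gracilis: 10
  Hylo_alba vs Calli_vulgaris: 6
  Ictero_gracilis vs Calli_vulgaris: 10
The smallest is 3 mismatches, between Bracho_montana and Hylo_alba; p = 3/16 = 0.188.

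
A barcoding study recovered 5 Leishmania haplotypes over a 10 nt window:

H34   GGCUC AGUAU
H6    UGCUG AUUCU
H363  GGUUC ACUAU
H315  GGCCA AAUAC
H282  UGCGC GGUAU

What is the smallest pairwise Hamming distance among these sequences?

Pairwise Hamming distances:
  H34 vs H6: 4
  H34 vs H363: 2
  H34 vs H315: 4
  H34 vs H282: 3
  H6 vs H363: 5
  H6 vs H315: 6
  H6 vs H282: 5
  H363 vs H315: 5
  H363 vs H282: 5
  H315 vs H282: 6
The smallest is 2, between H34 and H363.

2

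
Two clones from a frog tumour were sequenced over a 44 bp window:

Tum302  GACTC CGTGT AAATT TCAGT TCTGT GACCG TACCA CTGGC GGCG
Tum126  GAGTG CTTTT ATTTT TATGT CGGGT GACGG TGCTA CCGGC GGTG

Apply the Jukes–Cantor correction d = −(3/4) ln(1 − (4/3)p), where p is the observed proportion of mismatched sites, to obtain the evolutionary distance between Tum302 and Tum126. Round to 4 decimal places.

0.4975

Differing sites — 3:C/G; 5:C/G; 7:G/T; 9:G/T; 12:A/T; 13:A/T; 17:C/A; 18:A/T; 21:T/C; 22:C/G; 23:T/G; 29:C/G; 32:A/G; 34:C/T; 37:T/C; 43:C/T.
p = 16/44 = 0.363636.
d = −0.75 · ln(1 − (4/3)·0.363636) = −0.75 · ln(0.515152) = −0.75 · (-0.663293) = 0.4975.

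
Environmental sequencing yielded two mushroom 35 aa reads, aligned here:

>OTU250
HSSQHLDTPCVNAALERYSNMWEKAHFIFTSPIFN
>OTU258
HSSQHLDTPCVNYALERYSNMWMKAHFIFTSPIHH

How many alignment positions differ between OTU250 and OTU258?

4

Mismatches occur at site 13 (A↔Y), site 23 (E↔M), site 34 (F↔H), site 35 (N↔H).
That gives 4 mismatches out of 35 aligned sites, so the Hamming distance is 4.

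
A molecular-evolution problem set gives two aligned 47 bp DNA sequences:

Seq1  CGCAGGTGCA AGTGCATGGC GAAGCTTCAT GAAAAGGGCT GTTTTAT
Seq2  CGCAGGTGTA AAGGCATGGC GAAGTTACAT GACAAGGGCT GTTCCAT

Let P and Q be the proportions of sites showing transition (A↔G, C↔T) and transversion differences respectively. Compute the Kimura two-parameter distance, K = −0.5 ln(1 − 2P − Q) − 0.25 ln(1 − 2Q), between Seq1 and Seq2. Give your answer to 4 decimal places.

0.1960

Differing sites — 9:C/T (Ti); 12:G/A (Ti); 13:T/G (Tv); 25:C/T (Ti); 27:T/A (Tv); 33:A/C (Tv); 44:T/C (Ti); 45:T/C (Ti).
Of the 8 differences, 5 transitions and 3 transversions over 47 sites: P = 5/47 = 0.106383, Q = 3/47 = 0.063830.
d = −0.5·ln(0.723404) − 0.25·ln(0.872340) = −0.5·(-0.323787) − 0.25·(-0.136576) = 0.1960.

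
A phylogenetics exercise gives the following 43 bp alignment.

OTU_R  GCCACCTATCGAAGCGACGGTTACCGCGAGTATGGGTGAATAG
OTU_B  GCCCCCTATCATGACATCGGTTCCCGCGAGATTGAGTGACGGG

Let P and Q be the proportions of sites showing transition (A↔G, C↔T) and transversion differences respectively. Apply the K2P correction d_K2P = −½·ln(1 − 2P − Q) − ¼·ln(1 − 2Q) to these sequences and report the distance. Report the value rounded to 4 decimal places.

0.4292

Mismatches occur at site 4 (A/C, transversion), site 11 (G/A, transition), site 12 (A/T, transversion), site 13 (A/G, transition), site 14 (G/A, transition), site 16 (G/A, transition), site 17 (A/T, transversion), site 23 (A/C, transversion), site 31 (T/A, transversion), site 32 (A/T, transversion), site 35 (G/A, transition), site 40 (A/C, transversion), site 41 (T/G, transversion), site 42 (A/G, transition).
Of the 14 differences, 6 transitions and 8 transversions over 43 sites: P = 6/43 = 0.139535, Q = 8/43 = 0.186047.
d = −0.5·ln(0.534883) − 0.25·ln(0.627906) = −0.5·(-0.625707) − 0.25·(-0.465365) = 0.4292.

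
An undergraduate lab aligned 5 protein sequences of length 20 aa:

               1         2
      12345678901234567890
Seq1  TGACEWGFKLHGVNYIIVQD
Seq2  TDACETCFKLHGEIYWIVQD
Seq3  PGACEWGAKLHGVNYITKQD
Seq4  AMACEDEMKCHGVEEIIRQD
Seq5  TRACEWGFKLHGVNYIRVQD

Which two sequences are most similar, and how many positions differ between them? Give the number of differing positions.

Pairwise Hamming distances:
  Seq1 vs Seq2: 6
  Seq1 vs Seq3: 4
  Seq1 vs Seq4: 9
  Seq1 vs Seq5: 2
  Seq2 vs Seq3: 10
  Seq2 vs Seq4: 11
  Seq2 vs Seq5: 7
  Seq3 vs Seq4: 10
  Seq3 vs Seq5: 5
  Seq4 vs Seq5: 10
The smallest is 2, between Seq1 and Seq5.

2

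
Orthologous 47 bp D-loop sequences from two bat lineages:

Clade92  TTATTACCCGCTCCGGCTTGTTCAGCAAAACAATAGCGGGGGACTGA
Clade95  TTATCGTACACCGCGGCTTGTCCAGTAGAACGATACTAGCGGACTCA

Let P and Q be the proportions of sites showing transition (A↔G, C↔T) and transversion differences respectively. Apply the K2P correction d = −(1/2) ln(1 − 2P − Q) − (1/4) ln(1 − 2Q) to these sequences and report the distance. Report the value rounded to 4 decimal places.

0.4870

Mismatches occur at site 5 (T/C, transition), site 6 (A/G, transition), site 7 (C/T, transition), site 8 (C/A, transversion), site 10 (G/A, transition), site 12 (T/C, transition), site 13 (C/G, transversion), site 22 (T/C, transition), site 26 (C/T, transition), site 28 (A/G, transition), site 32 (A/G, transition), site 36 (G/C, transversion), site 37 (C/T, transition), site 38 (G/A, transition), site 40 (G/C, transversion), site 46 (G/C, transversion).
Of the 16 differences, 11 transitions and 5 transversions over 47 sites: P = 11/47 = 0.234043, Q = 5/47 = 0.106383.
d = −0.5·ln(0.425531) − 0.25·ln(0.787234) = −0.5·(-0.854417) − 0.25·(-0.239230) = 0.4870.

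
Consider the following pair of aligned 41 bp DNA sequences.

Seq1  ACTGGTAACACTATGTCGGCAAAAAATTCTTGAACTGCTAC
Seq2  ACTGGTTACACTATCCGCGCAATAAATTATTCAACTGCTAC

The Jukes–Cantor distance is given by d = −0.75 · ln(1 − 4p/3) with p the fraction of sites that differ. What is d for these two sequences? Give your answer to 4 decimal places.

Differing sites — 7:A/T; 15:G/C; 16:T/C; 17:C/G; 18:G/C; 23:A/T; 29:C/A; 32:G/C.
p = 8/41 = 0.195122.
d = −0.75 · ln(1 − (4/3)·0.195122) = −0.75 · ln(0.739837) = −0.75 · (-0.301325) = 0.2260.

0.2260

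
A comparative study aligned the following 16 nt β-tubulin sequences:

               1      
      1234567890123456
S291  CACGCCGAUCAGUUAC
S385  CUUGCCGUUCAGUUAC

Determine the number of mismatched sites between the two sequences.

The sequences differ at positions 2 (A/U), 3 (C/U), 8 (A/U).
That gives 3 mismatches out of 16 aligned sites, so the Hamming distance is 3.

3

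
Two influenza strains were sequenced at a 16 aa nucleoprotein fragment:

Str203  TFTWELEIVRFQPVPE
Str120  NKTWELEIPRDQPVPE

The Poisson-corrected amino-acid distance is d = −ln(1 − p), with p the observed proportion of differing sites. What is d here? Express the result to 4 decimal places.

The sequences differ at positions 1 (T/N), 2 (F/K), 9 (V/P), 11 (F/D).
p = 4/16 = 0.250000.
d = −ln(1 − 0.250000) = −ln(0.750000) = 0.2877.

0.2877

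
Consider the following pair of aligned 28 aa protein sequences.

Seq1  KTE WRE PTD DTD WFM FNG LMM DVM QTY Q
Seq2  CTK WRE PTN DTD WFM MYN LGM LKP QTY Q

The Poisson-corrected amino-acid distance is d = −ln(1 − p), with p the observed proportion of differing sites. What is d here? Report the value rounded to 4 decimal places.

0.4418

Differing sites — 1:K/C; 3:E/K; 9:D/N; 16:F/M; 17:N/Y; 18:G/N; 20:M/G; 22:D/L; 23:V/K; 24:M/P.
p = 10/28 = 0.357143.
d = −ln(1 − 0.357143) = −ln(0.642857) = 0.4418.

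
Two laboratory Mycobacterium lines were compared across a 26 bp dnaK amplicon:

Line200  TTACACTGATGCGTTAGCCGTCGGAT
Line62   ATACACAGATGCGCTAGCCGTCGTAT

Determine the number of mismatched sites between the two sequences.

4

The sequences differ at positions 1 (T/A), 7 (T/A), 14 (T/C), 24 (G/T).
That gives 4 mismatches out of 26 aligned sites, so the Hamming distance is 4.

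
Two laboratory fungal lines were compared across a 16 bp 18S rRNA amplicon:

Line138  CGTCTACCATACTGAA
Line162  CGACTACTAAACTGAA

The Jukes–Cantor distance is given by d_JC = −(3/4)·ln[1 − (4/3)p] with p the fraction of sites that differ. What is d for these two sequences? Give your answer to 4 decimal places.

Differing sites — 3:T/A; 8:C/T; 10:T/A.
p = 3/16 = 0.187500.
d = −0.75 · ln(1 − (4/3)·0.187500) = −0.75 · ln(0.750000) = −0.75 · (-0.287682) = 0.2158.

0.2158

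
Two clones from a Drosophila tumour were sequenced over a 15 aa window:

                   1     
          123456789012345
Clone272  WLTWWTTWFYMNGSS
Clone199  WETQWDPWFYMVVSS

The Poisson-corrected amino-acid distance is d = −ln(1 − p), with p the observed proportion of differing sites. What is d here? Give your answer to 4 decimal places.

The sequences differ at positions 2 (L/E), 4 (W/Q), 6 (T/D), 7 (T/P), 12 (N/V), 13 (G/V).
p = 6/15 = 0.400000.
d = −ln(1 − 0.400000) = −ln(0.600000) = 0.5108.

0.5108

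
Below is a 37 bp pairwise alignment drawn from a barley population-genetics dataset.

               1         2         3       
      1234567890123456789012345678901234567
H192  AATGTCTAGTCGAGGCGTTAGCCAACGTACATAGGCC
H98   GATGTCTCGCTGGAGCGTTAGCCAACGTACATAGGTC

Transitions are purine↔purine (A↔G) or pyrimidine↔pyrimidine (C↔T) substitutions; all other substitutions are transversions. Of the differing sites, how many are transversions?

Differing sites — 1:A/G (Ti); 8:A/C (Tv); 10:T/C (Ti); 11:C/T (Ti); 13:A/G (Ti); 14:G/A (Ti); 36:C/T (Ti).
Of the 7 differences, 6 transitions and 1 transversion, so the answer is 1.

1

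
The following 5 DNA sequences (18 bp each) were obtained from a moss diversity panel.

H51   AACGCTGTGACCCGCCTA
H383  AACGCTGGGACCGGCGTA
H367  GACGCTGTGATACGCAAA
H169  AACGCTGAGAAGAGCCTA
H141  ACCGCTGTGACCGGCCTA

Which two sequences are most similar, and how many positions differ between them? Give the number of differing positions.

Pairwise Hamming distances:
  H51 vs H383: 3
  H51 vs H367: 5
  H51 vs H169: 4
  H51 vs H141: 2
  H383 vs H367: 7
  H383 vs H169: 5
  H383 vs H141: 3
  H367 vs H169: 7
  H367 vs H141: 7
  H169 vs H141: 5
The smallest is 2, between H51 and H141.

2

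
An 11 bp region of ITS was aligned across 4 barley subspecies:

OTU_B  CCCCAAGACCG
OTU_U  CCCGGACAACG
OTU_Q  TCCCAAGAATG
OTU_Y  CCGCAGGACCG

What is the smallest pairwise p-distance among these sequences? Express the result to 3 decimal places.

Pairwise Hamming distances:
  OTU_B vs OTU_U: 4
  OTU_B vs OTU_Q: 3
  OTU_B vs OTU_Y: 2
  OTU_U vs OTU_Q: 5
  OTU_U vs OTU_Y: 6
  OTU_Q vs OTU_Y: 5
The smallest is 2 mismatches, between OTU_B and OTU_Y; p = 2/11 = 0.182.

0.182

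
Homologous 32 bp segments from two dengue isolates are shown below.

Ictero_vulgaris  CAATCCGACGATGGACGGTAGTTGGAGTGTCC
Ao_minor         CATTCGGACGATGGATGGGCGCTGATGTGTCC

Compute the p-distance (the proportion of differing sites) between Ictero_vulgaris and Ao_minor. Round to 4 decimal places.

The sequences differ at positions 3 (A/T), 6 (C/G), 16 (C/T), 19 (T/G), 20 (A/C), 22 (T/C), 25 (G/A), 26 (A/T).
There are 8 differences over 32 sites, so p = 8/32 = 0.2500.

0.2500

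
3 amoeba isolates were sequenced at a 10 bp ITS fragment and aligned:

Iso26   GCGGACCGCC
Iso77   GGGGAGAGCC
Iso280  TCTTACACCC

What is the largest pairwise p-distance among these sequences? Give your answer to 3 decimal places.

0.600

Pairwise Hamming distances:
  Iso26 vs Iso77: 3
  Iso26 vs Iso280: 5
  Iso77 vs Iso280: 6
The largest is 6 mismatches, between Iso77 and Iso280; p = 6/10 = 0.600.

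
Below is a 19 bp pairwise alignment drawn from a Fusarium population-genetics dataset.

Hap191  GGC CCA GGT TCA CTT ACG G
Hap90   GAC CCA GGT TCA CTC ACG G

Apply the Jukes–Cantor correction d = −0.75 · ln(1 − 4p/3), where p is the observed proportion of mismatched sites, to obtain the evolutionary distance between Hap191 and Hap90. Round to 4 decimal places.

0.1134

Mismatches occur at site 2 (G/A), site 15 (T/C).
p = 2/19 = 0.105263.
d = −0.75 · ln(1 − (4/3)·0.105263) = −0.75 · ln(0.859649) = −0.75 · (-0.151231) = 0.1134.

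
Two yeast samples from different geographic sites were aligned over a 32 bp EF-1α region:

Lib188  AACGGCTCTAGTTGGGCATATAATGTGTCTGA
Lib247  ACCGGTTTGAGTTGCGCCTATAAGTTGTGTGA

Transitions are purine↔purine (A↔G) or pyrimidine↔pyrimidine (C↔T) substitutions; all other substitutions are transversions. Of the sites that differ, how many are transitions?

2

Differing sites — 2:A/C (Tv); 6:C/T (Ti); 8:C/T (Ti); 9:T/G (Tv); 15:G/C (Tv); 18:A/C (Tv); 24:T/G (Tv); 25:G/T (Tv); 29:C/G (Tv).
Of the 9 differences, 2 transitions and 7 transversions, so the answer is 2.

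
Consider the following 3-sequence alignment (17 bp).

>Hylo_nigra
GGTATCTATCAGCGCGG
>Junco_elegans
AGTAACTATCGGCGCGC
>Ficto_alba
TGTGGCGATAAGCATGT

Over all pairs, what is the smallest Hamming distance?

4

Pairwise Hamming distances:
  Hylo_nigra vs Junco_elegans: 4
  Hylo_nigra vs Ficto_alba: 8
  Junco_elegans vs Ficto_alba: 9
The smallest is 4, between Hylo_nigra and Junco_elegans.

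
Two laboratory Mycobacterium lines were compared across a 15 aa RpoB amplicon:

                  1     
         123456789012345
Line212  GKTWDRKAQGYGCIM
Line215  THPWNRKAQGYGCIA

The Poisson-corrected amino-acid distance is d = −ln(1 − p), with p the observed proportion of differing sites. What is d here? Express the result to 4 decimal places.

0.4055

Differing sites — 1:G/T; 2:K/H; 3:T/P; 5:D/N; 15:M/A.
p = 5/15 = 0.333333.
d = −ln(1 − 0.333333) = −ln(0.666667) = 0.4055.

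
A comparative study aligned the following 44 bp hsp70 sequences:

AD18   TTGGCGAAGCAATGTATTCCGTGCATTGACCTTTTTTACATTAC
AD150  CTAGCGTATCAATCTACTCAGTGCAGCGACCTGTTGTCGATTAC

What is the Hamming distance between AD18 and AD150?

13

Mismatches occur at site 1 (T/C), site 3 (G/A), site 7 (A/T), site 9 (G/T), site 14 (G/C), site 17 (T/C), site 20 (C/A), site 26 (T/G), site 27 (T/C), site 33 (T/G), site 36 (T/G), site 38 (A/C), site 39 (C/G).
That gives 13 mismatches out of 44 aligned sites, so the Hamming distance is 13.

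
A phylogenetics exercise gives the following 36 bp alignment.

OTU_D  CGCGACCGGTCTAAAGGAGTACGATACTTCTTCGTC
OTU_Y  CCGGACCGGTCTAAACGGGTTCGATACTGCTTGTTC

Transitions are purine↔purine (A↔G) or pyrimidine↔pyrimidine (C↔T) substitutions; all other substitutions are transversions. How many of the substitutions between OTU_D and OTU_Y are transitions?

1

The sequences differ at positions 2 (G/C, transversion), 3 (C/G, transversion), 16 (G/C, transversion), 18 (A/G, transition), 21 (A/T, transversion), 29 (T/G, transversion), 33 (C/G, transversion), 34 (G/T, transversion).
Of the 8 differences, 1 transition and 7 transversions, so the answer is 1.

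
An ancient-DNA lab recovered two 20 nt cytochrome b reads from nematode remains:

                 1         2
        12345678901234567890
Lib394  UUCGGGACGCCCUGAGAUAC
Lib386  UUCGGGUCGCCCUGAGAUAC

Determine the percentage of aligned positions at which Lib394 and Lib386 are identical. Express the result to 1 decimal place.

The sequences differ at position 7 (A/U).
19 of the 20 sites match, so the percent identity is 19/20 × 100 = 95.0%.

95.0%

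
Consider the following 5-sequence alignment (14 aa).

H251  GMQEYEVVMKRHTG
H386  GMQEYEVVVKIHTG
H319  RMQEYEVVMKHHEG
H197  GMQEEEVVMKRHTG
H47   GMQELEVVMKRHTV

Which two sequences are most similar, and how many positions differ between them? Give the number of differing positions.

Pairwise Hamming distances:
  H251 vs H386: 2
  H251 vs H319: 3
  H251 vs H197: 1
  H251 vs H47: 2
  H386 vs H319: 4
  H386 vs H197: 3
  H386 vs H47: 4
  H319 vs H197: 4
  H319 vs H47: 5
  H197 vs H47: 2
The smallest is 1, between H251 and H197.

1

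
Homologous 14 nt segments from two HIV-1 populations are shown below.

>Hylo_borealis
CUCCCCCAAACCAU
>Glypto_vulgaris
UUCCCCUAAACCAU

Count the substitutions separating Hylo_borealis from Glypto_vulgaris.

2

Differing sites — 1:C/U; 7:C/U.
That gives 2 mismatches out of 14 aligned sites, so the Hamming distance is 2.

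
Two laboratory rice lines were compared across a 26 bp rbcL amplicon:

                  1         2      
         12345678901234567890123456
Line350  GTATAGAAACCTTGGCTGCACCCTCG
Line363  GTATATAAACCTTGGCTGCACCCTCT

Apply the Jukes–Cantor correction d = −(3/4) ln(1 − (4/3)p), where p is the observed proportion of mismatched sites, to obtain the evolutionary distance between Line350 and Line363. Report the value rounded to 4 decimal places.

The sequences differ at positions 6 (G/T), 26 (G/T).
p = 2/26 = 0.076923.
d = −0.75 · ln(1 − (4/3)·0.076923) = −0.75 · ln(0.897436) = −0.75 · (-0.108213) = 0.0812.

0.0812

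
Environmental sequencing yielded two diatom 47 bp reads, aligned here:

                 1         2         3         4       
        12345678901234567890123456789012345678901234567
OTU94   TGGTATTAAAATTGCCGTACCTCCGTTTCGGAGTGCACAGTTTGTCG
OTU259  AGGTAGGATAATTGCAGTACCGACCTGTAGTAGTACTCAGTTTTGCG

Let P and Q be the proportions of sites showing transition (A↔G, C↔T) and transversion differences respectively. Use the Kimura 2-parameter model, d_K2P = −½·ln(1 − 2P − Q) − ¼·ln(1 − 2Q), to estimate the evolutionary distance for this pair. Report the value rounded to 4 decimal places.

0.4345

Differing sites — 1:T/A (Tv); 6:T/G (Tv); 7:T/G (Tv); 9:A/T (Tv); 16:C/A (Tv); 22:T/G (Tv); 23:C/A (Tv); 25:G/C (Tv); 27:T/G (Tv); 29:C/A (Tv); 31:G/T (Tv); 35:G/A (Ti); 37:A/T (Tv); 44:G/T (Tv); 45:T/G (Tv).
Of the 15 differences, 1 transition and 14 transversions over 47 sites: P = 1/47 = 0.021277, Q = 14/47 = 0.297872.
d = −0.5·ln(0.659574) − 0.25·ln(0.404256) = −0.5·(-0.416161) − 0.25·(-0.905707) = 0.4345.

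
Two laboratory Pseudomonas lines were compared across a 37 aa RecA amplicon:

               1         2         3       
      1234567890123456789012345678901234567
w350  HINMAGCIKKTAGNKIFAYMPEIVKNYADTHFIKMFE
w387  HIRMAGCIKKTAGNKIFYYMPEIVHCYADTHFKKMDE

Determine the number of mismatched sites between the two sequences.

6

Mismatches occur at site 3 (N/R), site 18 (A/Y), site 25 (K/H), site 26 (N/C), site 33 (I/K), site 36 (F/D).
That gives 6 mismatches out of 37 aligned sites, so the Hamming distance is 6.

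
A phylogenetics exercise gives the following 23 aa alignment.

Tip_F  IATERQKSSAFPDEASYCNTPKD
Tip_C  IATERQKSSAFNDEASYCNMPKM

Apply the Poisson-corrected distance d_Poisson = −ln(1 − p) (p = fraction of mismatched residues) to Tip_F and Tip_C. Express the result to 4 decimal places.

0.1398

Mismatches occur at site 12 (P↔N), site 20 (T↔M), site 23 (D↔M).
p = 3/23 = 0.130435.
d = −ln(1 − 0.130435) = −ln(0.869565) = 0.1398.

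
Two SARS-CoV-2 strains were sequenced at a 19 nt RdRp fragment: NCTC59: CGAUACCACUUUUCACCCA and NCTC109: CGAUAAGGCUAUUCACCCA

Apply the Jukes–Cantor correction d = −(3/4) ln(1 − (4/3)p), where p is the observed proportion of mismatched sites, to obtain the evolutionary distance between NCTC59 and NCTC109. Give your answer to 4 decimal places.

0.2471

Mismatches occur at site 6 (C→A), site 7 (C→G), site 8 (A→G), site 11 (U→A).
p = 4/19 = 0.210526.
d = −0.75 · ln(1 − (4/3)·0.210526) = −0.75 · ln(0.719299) = −0.75 · (-0.329478) = 0.2471.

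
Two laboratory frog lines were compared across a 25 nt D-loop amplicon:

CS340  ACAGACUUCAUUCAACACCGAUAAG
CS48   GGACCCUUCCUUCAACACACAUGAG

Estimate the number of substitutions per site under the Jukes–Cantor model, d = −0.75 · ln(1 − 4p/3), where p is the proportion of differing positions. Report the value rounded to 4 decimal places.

Mismatches occur at site 1 (A/G), site 2 (C/G), site 4 (G/C), site 5 (A/C), site 10 (A/C), site 19 (C/A), site 20 (G/C), site 23 (A/G).
p = 8/25 = 0.320000.
d = −0.75 · ln(1 − (4/3)·0.320000) = −0.75 · ln(0.573333) = −0.75 · (-0.556289) = 0.4172.

0.4172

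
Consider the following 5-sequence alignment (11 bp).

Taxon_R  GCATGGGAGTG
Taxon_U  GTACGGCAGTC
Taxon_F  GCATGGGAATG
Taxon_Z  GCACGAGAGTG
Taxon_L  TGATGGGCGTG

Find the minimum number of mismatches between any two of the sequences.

Pairwise Hamming distances:
  Taxon_R vs Taxon_U: 4
  Taxon_R vs Taxon_F: 1
  Taxon_R vs Taxon_Z: 2
  Taxon_R vs Taxon_L: 3
  Taxon_U vs Taxon_F: 5
  Taxon_U vs Taxon_Z: 4
  Taxon_U vs Taxon_L: 6
  Taxon_F vs Taxon_Z: 3
  Taxon_F vs Taxon_L: 4
  Taxon_Z vs Taxon_L: 5
The smallest is 1, between Taxon_R and Taxon_F.

1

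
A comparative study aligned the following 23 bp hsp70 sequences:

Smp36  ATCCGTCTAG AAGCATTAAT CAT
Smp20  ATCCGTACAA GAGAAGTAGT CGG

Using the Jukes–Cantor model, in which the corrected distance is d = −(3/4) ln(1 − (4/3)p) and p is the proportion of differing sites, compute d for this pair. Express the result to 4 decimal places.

The sequences differ at positions 7 (C/A), 8 (T/C), 10 (G/A), 11 (A/G), 14 (C/A), 16 (T/G), 19 (A/G), 22 (A/G), 23 (T/G).
p = 9/23 = 0.391304.
d = −0.75 · ln(1 − (4/3)·0.391304) = −0.75 · ln(0.478261) = −0.75 · (-0.737599) = 0.5532.

0.5532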